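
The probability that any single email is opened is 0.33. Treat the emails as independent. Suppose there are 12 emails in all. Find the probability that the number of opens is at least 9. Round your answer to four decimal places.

X ~ Binomial(12, 0.33); P(X ≥ 9) = Σ C(12,k) p^k (1−p)^(12−k) over k:
  k=9: C(12,9)·0.33^9·0.67^3 = 0.003071
  k=10: C(12,10)·0.33^10·0.67^2 = 0.000454
  k=11: C(12,11)·0.33^11·0.67^1 = 0.000041
  k=12: C(12,12)·0.33^12·0.67^0 = 0.000002
Total = 0.003567

0.0036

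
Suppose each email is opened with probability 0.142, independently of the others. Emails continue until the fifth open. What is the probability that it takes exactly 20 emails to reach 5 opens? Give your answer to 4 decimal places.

0.0225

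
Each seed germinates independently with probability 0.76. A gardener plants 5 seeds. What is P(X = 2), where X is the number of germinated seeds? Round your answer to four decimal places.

0.0798

X ~ Binomial(n=5, p=0.76).
P(X=2) = C(5,2) · p^2 · (1−p)^3
= 10 · 0.5776 · 0.013824 = 0.079847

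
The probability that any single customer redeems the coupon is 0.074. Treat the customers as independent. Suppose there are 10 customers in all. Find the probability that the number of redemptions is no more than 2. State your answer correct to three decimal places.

X ~ Binomial(10, 0.074); P(X ≤ 2) = Σ C(10,k) p^k (1−p)^(10−k) over k:
  k=0: C(10,0)·0.074^0·0.926^10 = 0.46356
  k=1: C(10,1)·0.074^1·0.926^9 = 0.37045
  k=2: C(10,2)·0.074^2·0.926^8 = 0.13322
Total = 0.96723

0.967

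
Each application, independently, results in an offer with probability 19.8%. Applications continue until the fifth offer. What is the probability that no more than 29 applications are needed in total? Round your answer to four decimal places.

Finishing within 29 applications ⇔ at least 5 successes in the first 29. With X ~ Binomial(29, 0.198), P(Y ≤ 29) = 1 − P(X ≤ 4).
  k=0: C(29,0)·0.198^0·0.802^29 = 0.001664
  k=1: C(29,1)·0.198^1·0.802^28 = 0.011911
  k=2: C(29,2)·0.198^2·0.802^27 = 0.041168
  k=3: C(29,3)·0.198^3·0.802^26 = 0.091474
  k=4: C(29,4)·0.198^4·0.802^25 = 0.146792
1 − 0.293009 = 0.706991

0.7070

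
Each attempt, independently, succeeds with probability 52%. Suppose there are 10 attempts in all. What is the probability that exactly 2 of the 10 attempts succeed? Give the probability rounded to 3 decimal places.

0.034

X ~ Binomial(n=10, p=0.52).
P(X=2) = C(10,2) · p^2 · (1−p)^8
= 45 · 0.2704 · 0.0028179 = 0.03429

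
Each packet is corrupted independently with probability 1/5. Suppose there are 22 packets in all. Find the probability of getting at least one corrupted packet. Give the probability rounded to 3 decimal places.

P(at least one) = 1 − P(none) = 1 − (1 − 0.20)^22
= 1 − 0.00738 = 0.99262

0.993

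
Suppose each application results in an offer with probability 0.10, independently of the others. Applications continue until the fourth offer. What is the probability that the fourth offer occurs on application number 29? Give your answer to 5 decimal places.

0.02352

Y = trial on which the fourth success occurs; negative binomial, r=4, p=0.10.
P(Y=29) = C(28,3) · p^4 · (1−p)^25
= 3276 · 0.0001 · 0.07179 = 0.0235183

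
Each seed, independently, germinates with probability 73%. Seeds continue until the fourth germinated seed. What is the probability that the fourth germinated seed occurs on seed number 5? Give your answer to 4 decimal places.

Y = trial on which the fourth success occurs; negative binomial, r=4, p=0.73.
P(Y=5) = C(4,3) · p^4 · (1−p)^1
= 4 · 0.28398 · 0.27 = 0.306701

0.3067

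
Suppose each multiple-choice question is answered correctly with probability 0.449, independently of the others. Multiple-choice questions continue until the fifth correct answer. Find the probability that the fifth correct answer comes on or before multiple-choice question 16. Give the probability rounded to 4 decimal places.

Finishing within 16 multiple-choice questions ⇔ at least 5 successes in the first 16. With X ~ Binomial(16, 0.449), P(Y ≤ 16) = 1 − P(X ≤ 4).
  k=0: C(16,0)·0.449^0·0.551^16 = 0.000072
  k=1: C(16,1)·0.449^1·0.551^15 = 0.000941
  k=2: C(16,2)·0.449^2·0.551^14 = 0.005752
  k=3: C(16,3)·0.449^3·0.551^13 = 0.021872
  k=4: C(16,4)·0.449^4·0.551^12 = 0.057926
1 − 0.086564 = 0.913436

0.9134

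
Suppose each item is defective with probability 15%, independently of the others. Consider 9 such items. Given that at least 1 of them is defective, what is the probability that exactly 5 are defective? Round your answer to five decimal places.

X ~ Binomial(9, 0.15). Want P(X=5 | X≥1) = P(X=5) / P(X≥1).
P(X=5) = C(9,5)·0.15^5·0.85^4 = 0.0049946
P(X≥1) = 1 − 0.2316169 = 0.7683831
Ratio = 0.0049946 / 0.7683831 = 0.0065002

0.00650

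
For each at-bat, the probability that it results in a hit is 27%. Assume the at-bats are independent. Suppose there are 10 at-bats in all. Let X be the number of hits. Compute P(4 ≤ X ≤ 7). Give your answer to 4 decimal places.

0.2718

X ~ Binomial(10, 0.27); P(4 ≤ X ≤ 7) = Σ C(10,k) p^k (1−p)^(10−k) over k:
  k=4: C(10,4)·0.27^4·0.73^6 = 0.168893
  k=5: C(10,5)·0.27^5·0.73^5 = 0.074961
  k=6: C(10,6)·0.27^6·0.73^4 = 0.023104
  k=7: C(10,7)·0.27^7·0.73^3 = 0.004883
Total = 0.271841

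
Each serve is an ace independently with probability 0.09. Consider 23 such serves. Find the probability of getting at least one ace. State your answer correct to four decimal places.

P(at least one) = 1 − P(none) = 1 − (1 − 0.09)^23
= 1 − 0.114275 = 0.885725

0.8857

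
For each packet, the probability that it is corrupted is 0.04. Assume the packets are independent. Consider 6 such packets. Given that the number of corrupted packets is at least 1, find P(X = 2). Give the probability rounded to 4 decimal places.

X ~ Binomial(6, 0.04). Want P(X=2 | X≥1) = P(X=2) / P(X≥1).
P(X=2) = C(6,2)·0.04^2·0.96^4 = 0.020384
P(X≥1) = 1 − 0.782758 = 0.217242
Ratio = 0.020384 / 0.217242 = 0.093832

0.0938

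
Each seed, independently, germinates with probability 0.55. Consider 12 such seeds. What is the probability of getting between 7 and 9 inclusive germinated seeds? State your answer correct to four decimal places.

0.4848

X ~ Binomial(12, 0.55); P(7 ≤ X ≤ 9) = Σ C(12,k) p^k (1−p)^(12−k) over k:
  k=7: C(12,7)·0.55^7·0.45^5 = 0.222498
  k=8: C(12,8)·0.55^8·0.45^4 = 0.169964
  k=9: C(12,9)·0.55^9·0.45^3 = 0.092326
Total = 0.484788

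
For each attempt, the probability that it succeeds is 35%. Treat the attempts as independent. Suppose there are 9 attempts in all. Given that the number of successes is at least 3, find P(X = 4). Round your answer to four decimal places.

0.3310

X ~ Binomial(9, 0.35). Want P(X=4 | X≥3) = P(X=4) / P(X≥3).
P(X=4) = C(9,4)·0.35^4·0.65^5 = 0.219386
P(X≥3) = 1 − 0.020712 − 0.100373 − 0.216188 = 0.662727
Ratio = 0.219386 / 0.662727 = 0.331036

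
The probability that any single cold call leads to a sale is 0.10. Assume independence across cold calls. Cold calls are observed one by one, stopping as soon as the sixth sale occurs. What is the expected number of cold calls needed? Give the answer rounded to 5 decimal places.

60.00000

Y = total cold calls until the sixth success; negative binomial with r=6, p=0.10.
E[Y] = r / p = 6 / 0.10 = 60.0000000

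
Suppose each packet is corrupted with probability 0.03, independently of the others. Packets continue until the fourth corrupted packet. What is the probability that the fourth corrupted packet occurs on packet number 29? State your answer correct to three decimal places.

Y = trial on which the fourth success occurs; negative binomial, r=4, p=0.03.
P(Y=29) = C(28,3) · p^4 · (1−p)^25
= 3276 · 8.1e-07 · 0.46697 = 0.00124

0.001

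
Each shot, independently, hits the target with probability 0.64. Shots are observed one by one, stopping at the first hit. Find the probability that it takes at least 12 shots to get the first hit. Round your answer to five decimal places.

0.00001

Y = number of shots to the first success; geometric, p = 0.64.
P(Y > 11) = P(first 11 all fail) = (1−p)^11 = 0.0000132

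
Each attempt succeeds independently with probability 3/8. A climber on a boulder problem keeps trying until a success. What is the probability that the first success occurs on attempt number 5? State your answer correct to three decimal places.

Geometric (trials to first success), p = 0.375.
P(Y = 5) = (1−p)^4 · p = 0.15259 · 0.375 = 0.05722

0.057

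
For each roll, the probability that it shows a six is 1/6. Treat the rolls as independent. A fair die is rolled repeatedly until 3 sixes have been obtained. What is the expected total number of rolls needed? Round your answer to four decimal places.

18.0000

Y = total rolls until the third success; negative binomial with r=3, p=0.166667.
E[Y] = r / p = 3 / 0.166667 = 18.000000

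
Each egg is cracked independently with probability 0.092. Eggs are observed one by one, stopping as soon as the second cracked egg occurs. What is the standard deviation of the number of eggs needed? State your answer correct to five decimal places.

14.64772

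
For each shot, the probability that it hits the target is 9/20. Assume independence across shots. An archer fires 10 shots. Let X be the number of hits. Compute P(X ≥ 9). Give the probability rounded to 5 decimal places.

X ~ Binomial(10, 0.45); P(X ≥ 9) = Σ C(10,k) p^k (1−p)^(10−k) over k:
  k=9: C(10,9)·0.45^9·0.55^1 = 0.0041617
  k=10: C(10,10)·0.45^10·0.55^0 = 0.0003405
Total = 0.0045022

0.00450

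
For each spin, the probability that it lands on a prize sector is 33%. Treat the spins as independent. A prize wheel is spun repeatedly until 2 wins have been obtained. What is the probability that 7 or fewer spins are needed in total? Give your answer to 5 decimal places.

Finishing within 7 spins ⇔ at least 2 successes in the first 7. With X ~ Binomial(7, 0.33), P(Y ≤ 7) = 1 − P(X ≤ 1).
  k=0: C(7,0)·0.33^0·0.67^7 = 0.0606071
  k=1: C(7,1)·0.33^1·0.67^6 = 0.2089589
1 − 0.2695660 = 0.7304340

0.73043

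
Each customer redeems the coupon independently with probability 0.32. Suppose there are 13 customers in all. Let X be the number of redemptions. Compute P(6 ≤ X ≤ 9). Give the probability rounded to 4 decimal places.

X ~ Binomial(13, 0.32); P(6 ≤ X ≤ 9) = Σ C(13,k) p^k (1−p)^(13−k) over k:
  k=6: C(13,6)·0.32^6·0.68^7 = 0.123874
  k=7: C(13,7)·0.32^7·0.68^6 = 0.058294
  k=8: C(13,8)·0.32^8·0.68^5 = 0.020574
  k=9: C(13,9)·0.32^9·0.68^4 = 0.005379
Total = 0.208120

0.2081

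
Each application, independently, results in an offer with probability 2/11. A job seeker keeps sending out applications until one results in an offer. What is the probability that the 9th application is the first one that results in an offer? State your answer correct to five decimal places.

0.03651

Geometric (trials to first success), p = 0.181818.
P(Y = 9) = (1−p)^8 · p = 0.20082 · 0.181818 = 0.0365120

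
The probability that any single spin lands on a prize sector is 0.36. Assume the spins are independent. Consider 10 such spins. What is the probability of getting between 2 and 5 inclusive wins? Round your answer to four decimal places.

0.8164

X ~ Binomial(10, 0.36); P(2 ≤ X ≤ 5) = Σ C(10,k) p^k (1−p)^(10−k) over k:
  k=2: C(10,2)·0.36^2·0.64^8 = 0.164156
  k=3: C(10,3)·0.36^3·0.64^7 = 0.246234
  k=4: C(10,4)·0.36^4·0.64^6 = 0.242387
  k=5: C(10,5)·0.36^5·0.64^5 = 0.163611
Total = 0.816389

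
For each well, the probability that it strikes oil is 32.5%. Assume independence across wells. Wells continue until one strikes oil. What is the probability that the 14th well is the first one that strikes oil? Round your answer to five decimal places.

0.00196

Geometric (trials to first success), p = 0.325.
P(Y = 14) = (1−p)^13 · p = 0.0060388 · 0.325 = 0.0019626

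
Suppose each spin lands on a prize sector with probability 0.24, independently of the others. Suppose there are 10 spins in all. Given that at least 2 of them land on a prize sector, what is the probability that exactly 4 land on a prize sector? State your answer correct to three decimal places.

0.183

X ~ Binomial(10, 0.24). Want P(X=4 | X≥2) = P(X=4) / P(X≥2).
P(X=4) = C(10,4)·0.24^4·0.76^6 = 0.13426
P(X≥2) = 1 − 0.06429 − 0.20302 = 0.73269
Ratio = 0.13426 / 0.73269 = 0.18324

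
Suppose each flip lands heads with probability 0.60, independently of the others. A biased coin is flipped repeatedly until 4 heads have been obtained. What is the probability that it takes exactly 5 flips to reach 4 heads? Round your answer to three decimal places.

0.207

Y = trial on which the fourth success occurs; negative binomial, r=4, p=0.60.
P(Y=5) = C(4,3) · p^4 · (1−p)^1
= 4 · 0.1296 · 0.4 = 0.20736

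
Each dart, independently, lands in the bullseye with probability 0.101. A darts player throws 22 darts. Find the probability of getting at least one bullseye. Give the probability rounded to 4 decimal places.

0.9039

P(at least one) = 1 − P(none) = 1 − (1 − 0.101)^22
= 1 − 0.096098 = 0.903902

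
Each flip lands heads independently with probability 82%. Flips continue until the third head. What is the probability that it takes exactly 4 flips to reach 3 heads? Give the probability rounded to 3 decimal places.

0.298

Y = trial on which the third success occurs; negative binomial, r=3, p=0.82.
P(Y=4) = C(3,2) · p^3 · (1−p)^1
= 3 · 0.55137 · 0.18 = 0.29774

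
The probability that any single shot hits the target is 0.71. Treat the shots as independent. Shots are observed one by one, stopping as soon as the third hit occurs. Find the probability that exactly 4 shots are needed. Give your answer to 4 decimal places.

0.3114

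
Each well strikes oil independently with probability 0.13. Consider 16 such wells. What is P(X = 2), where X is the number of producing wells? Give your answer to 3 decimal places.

0.289

X ~ Binomial(n=16, p=0.13).
P(X=2) = C(16,2) · p^2 · (1−p)^14
= 120 · 0.0169 · 0.14232 = 0.28863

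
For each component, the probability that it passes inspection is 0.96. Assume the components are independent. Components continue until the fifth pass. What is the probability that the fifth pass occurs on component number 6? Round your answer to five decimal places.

Y = trial on which the fifth success occurs; negative binomial, r=5, p=0.96.
P(Y=6) = C(5,4) · p^5 · (1−p)^1
= 5 · 0.81537 · 0.04 = 0.1630745

0.16307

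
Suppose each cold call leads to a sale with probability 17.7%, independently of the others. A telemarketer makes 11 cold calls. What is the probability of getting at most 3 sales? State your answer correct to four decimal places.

0.8859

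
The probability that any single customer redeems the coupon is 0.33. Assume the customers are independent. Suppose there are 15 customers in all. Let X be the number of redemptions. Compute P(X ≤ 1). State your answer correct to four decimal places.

0.0206

X ~ Binomial(15, 0.33); P(X ≤ 1) = Σ C(15,k) p^k (1−p)^(15−k) over k:
  k=0: C(15,0)·0.33^0·0.67^15 = 0.002461
  k=1: C(15,1)·0.33^1·0.67^14 = 0.018182
Total = 0.020644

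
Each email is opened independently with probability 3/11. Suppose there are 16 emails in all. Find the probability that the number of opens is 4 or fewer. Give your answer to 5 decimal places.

X ~ Binomial(16, 0.272727); P(X ≤ 4) = Σ C(16,k) p^k (1−p)^(16−k) over k:
  k=0: C(16,0)·0.272727^0·0.727273^16 = 0.0061257
  k=1: C(16,1)·0.272727^1·0.727273^15 = 0.0367543
  k=2: C(16,2)·0.272727^2·0.727273^14 = 0.1033715
  k=3: C(16,3)·0.272727^3·0.727273^13 = 0.1809000
  k=4: C(16,4)·0.272727^4·0.727273^12 = 0.2204719
Total = 0.5476234

0.54762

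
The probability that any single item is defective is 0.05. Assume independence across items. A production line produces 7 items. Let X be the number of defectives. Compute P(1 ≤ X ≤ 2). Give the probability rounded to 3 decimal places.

0.298

X ~ Binomial(7, 0.05); P(1 ≤ X ≤ 2) = Σ C(7,k) p^k (1−p)^(7−k) over k:
  k=1: C(7,1)·0.05^1·0.95^6 = 0.25728
  k=2: C(7,2)·0.05^2·0.95^5 = 0.04062
Total = 0.29791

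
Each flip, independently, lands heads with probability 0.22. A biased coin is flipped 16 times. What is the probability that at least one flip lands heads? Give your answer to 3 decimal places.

0.981

P(at least one) = 1 − P(none) = 1 − (1 − 0.22)^16
= 1 − 0.01877 = 0.98123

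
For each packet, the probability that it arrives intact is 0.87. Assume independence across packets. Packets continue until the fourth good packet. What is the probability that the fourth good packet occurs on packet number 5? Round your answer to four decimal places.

0.2979

Y = trial on which the fourth success occurs; negative binomial, r=4, p=0.87.
P(Y=5) = C(4,3) · p^4 · (1−p)^1
= 4 · 0.5729 · 0.13 = 0.297907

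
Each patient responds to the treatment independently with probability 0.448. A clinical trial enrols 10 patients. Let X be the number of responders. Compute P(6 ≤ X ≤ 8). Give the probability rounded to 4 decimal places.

0.2530

X ~ Binomial(10, 0.448); P(6 ≤ X ≤ 8) = Σ C(10,k) p^k (1−p)^(10−k) over k:
  k=6: C(10,6)·0.448^6·0.552^4 = 0.157632
  k=7: C(10,7)·0.448^7·0.552^3 = 0.073105
  k=8: C(10,8)·0.448^8·0.552^2 = 0.022249
Total = 0.252986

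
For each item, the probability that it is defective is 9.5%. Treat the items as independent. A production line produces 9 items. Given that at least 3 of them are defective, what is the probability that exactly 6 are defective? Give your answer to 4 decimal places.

0.0010

X ~ Binomial(9, 0.095). Want P(X=6 | X≥3) = P(X=6) / P(X≥3).
P(X=6) = C(9,6)·0.095^6·0.905^3 = 0.000046
P(X≥3) = 1 − 0.407228 − 0.384729 − 0.161544 = 0.046500
Ratio = 0.000046 / 0.046500 = 0.000984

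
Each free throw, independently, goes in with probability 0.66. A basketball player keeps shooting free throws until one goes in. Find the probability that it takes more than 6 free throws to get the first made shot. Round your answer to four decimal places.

Y = number of free throws to the first success; geometric, p = 0.66.
P(Y > 6) = P(first 6 all fail) = (1−p)^6 = 0.001545

0.0015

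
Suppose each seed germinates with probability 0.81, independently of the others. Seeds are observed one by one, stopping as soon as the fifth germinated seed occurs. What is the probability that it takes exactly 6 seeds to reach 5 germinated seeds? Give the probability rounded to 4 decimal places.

Y = trial on which the fifth success occurs; negative binomial, r=5, p=0.81.
P(Y=6) = C(5,4) · p^5 · (1−p)^1
= 5 · 0.34868 · 0.19 = 0.331245

0.3312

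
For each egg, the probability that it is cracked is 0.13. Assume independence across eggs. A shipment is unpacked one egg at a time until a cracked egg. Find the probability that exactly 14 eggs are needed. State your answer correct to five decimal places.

0.02127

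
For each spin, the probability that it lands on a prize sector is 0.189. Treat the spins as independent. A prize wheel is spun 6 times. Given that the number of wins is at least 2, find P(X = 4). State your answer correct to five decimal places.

0.03963

X ~ Binomial(6, 0.189). Want P(X=4 | X≥2) = P(X=4) / P(X≥2).
P(X=4) = C(6,4)·0.189^4·0.811^2 = 0.0125887
P(X≥2) = 1 − 0.2845281 − 0.3978481 = 0.3176238
Ratio = 0.0125887 / 0.3176238 = 0.0396339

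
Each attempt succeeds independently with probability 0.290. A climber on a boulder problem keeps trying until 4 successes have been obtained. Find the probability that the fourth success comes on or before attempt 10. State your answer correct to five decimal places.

Finishing within 10 attempts ⇔ at least 4 successes in the first 10. With X ~ Binomial(10, 0.29), P(Y ≤ 10) = 1 − P(X ≤ 3).
  k=0: C(10,0)·0.29^0·0.71^10 = 0.0325524
  k=1: C(10,1)·0.29^1·0.71^9 = 0.1329607
  k=2: C(10,2)·0.29^2·0.71^8 = 0.2443854
  k=3: C(10,3)·0.29^3·0.71^7 = 0.2661851
1 − 0.6760836 = 0.3239164

0.32392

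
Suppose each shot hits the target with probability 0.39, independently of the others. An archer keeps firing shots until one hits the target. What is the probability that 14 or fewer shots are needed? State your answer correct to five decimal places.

0.99901

Y = number of shots to the first success; geometric, p = 0.39.
P(Y ≤ 14) = 1 − (1−p)^14 = 1 − 0.0009877 = 0.9990123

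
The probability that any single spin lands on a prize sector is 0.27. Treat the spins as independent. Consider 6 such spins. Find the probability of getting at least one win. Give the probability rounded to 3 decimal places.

0.849

P(at least one) = 1 − P(none) = 1 − (1 − 0.27)^6
= 1 − 0.15133 = 0.84867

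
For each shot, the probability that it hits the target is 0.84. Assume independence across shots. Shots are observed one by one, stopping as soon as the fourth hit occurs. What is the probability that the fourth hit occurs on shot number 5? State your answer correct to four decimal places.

Y = trial on which the fourth success occurs; negative binomial, r=4, p=0.84.
P(Y=5) = C(4,3) · p^4 · (1−p)^1
= 4 · 0.49787 · 0.16 = 0.318638

0.3186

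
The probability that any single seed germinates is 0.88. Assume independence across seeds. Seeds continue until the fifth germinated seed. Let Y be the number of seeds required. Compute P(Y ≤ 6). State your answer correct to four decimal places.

0.8444

Finishing within 6 seeds ⇔ at least 5 successes in the first 6. With X ~ Binomial(6, 0.88), P(Y ≤ 6) = 1 − P(X ≤ 4).
  k=0: C(6,0)·0.88^0·0.12^6 = 0.000003
  k=1: C(6,1)·0.88^1·0.12^5 = 0.000131
  k=2: C(6,2)·0.88^2·0.12^4 = 0.002409
  k=3: C(6,3)·0.88^3·0.12^3 = 0.023552
  k=4: C(6,4)·0.88^4·0.12^2 = 0.129534
1 − 0.155629 = 0.844371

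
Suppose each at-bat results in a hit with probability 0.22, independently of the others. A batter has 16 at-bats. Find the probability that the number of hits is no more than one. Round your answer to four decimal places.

X ~ Binomial(16, 0.22); P(X ≤ 1) = Σ C(16,k) p^k (1−p)^(16−k) over k:
  k=0: C(16,0)·0.22^0·0.78^16 = 0.018772
  k=1: C(16,1)·0.22^1·0.78^15 = 0.084715
Total = 0.103487

0.1035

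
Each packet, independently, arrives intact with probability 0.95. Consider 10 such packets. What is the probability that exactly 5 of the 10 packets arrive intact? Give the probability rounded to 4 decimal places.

0.0001

X ~ Binomial(n=10, p=0.95).
P(X=5) = C(10,5) · p^5 · (1−p)^5
= 252 · 0.77378 · 3.125e-07 = 0.000061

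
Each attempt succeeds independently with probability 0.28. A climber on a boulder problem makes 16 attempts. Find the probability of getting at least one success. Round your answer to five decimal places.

P(at least one) = 1 − P(none) = 1 − (1 − 0.28)^16
= 1 − 0.0052158 = 0.9947842

0.99478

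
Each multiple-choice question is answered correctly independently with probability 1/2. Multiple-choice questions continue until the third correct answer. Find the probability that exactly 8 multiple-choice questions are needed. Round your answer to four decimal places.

Y = trial on which the third success occurs; negative binomial, r=3, p=0.50.
P(Y=8) = C(7,2) · p^3 · (1−p)^5
= 21 · 0.125 · 0.03125 = 0.082031

0.0820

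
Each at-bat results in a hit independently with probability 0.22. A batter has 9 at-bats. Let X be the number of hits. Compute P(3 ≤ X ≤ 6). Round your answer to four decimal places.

0.3152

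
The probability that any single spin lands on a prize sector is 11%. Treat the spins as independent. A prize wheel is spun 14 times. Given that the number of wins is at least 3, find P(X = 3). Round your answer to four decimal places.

0.6935

X ~ Binomial(14, 0.11). Want P(X=3 | X≥3) = P(X=3) / P(X≥3).
P(X=3) = C(14,3)·0.11^3·0.89^11 = 0.134453
P(X≥3) = 1 − 0.195641 − 0.338525 − 0.271961 = 0.193873
Ratio = 0.134453 / 0.193873 = 0.693510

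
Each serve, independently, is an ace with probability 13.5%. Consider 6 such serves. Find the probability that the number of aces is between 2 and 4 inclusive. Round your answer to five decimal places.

0.18862

X ~ Binomial(6, 0.135); P(2 ≤ X ≤ 4) = Σ C(6,k) p^k (1−p)^(6−k) over k:
  k=2: C(6,2)·0.135^2·0.865^4 = 0.1530464
  k=3: C(6,3)·0.135^3·0.865^3 = 0.0318478
  k=4: C(6,4)·0.135^4·0.865^2 = 0.0037279
Total = 0.1886221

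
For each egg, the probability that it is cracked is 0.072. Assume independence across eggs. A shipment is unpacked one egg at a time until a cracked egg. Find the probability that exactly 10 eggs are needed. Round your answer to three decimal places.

0.037

Geometric (trials to first success), p = 0.072.
P(Y = 10) = (1−p)^9 · p = 0.51042 · 0.072 = 0.03675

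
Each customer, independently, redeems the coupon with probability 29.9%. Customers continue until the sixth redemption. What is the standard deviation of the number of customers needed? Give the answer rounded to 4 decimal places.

6.8590

Y = total customers until the sixth success; negative binomial with r=6, p=0.299.
SD(Y) = √[r(1−p)/p²] = √(47.046454) = 6.859042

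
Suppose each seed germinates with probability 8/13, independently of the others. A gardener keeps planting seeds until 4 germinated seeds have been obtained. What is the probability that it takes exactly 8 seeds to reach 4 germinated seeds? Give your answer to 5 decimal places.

Y = trial on which the fourth success occurs; negative binomial, r=4, p=0.615385.
P(Y=8) = C(7,3) · p^4 · (1−p)^4
= 35 · 0.14341 · 0.021883 = 0.1098402

0.10984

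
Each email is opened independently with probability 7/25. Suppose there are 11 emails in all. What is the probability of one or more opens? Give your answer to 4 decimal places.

0.9730

P(at least one) = 1 − P(none) = 1 − (1 − 0.28)^11
= 1 − 0.026956 = 0.973044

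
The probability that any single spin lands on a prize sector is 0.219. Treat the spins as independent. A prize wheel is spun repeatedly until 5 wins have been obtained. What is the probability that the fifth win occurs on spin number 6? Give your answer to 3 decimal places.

0.002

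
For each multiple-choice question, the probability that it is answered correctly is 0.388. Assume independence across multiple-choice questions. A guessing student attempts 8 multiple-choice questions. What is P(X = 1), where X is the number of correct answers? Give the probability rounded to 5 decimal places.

X ~ Binomial(n=8, p=0.388).
P(X=1) = C(8,1) · p^1 · (1−p)^7
= 8 · 0.388 · 0.032156 = 0.0998117

0.09981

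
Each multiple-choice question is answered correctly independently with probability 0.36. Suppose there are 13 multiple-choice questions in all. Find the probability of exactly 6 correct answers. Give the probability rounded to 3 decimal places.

0.164

X ~ Binomial(n=13, p=0.36).
P(X=6) = C(13,6) · p^6 · (1−p)^7
= 1716 · 0.0021768 · 0.04398 = 0.16428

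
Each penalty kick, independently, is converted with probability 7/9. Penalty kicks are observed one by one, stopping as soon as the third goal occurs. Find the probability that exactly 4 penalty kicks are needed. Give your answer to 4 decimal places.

0.3137

Y = trial on which the third success occurs; negative binomial, r=3, p=0.777778.
P(Y=4) = C(3,2) · p^3 · (1−p)^1
= 3 · 0.47051 · 0.22222 = 0.313672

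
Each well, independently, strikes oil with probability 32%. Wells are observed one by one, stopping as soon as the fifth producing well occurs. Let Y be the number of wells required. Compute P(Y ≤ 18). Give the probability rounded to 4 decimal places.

Finishing within 18 wells ⇔ at least 5 successes in the first 18. With X ~ Binomial(18, 0.32), P(Y ≤ 18) = 1 − P(X ≤ 4).
  k=0: C(18,0)·0.32^0·0.68^18 = 0.000966
  k=1: C(18,1)·0.32^1·0.68^17 = 0.008186
  k=2: C(18,2)·0.32^2·0.68^16 = 0.032744
  k=3: C(18,3)·0.32^3·0.68^15 = 0.082181
  k=4: C(18,4)·0.32^4·0.68^14 = 0.145026
1 − 0.269104 = 0.730896

0.7309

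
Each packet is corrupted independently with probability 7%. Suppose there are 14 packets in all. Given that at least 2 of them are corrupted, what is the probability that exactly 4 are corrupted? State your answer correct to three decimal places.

X ~ Binomial(14, 0.07). Want P(X=4 | X≥2) = P(X=4) / P(X≥2).
P(X=4) = C(14,4)·0.07^4·0.93^10 = 0.01163
P(X≥2) = 1 − 0.36204 − 0.38151 = 0.25645
Ratio = 0.01163 / 0.25645 = 0.04536

0.045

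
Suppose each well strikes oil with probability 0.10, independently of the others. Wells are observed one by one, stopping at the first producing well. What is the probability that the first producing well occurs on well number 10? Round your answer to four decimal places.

0.0387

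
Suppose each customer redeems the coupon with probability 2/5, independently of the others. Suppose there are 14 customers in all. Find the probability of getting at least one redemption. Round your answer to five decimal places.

0.99922

P(at least one) = 1 − P(none) = 1 − (1 − 0.40)^14
= 1 − 0.0007836 = 0.9992164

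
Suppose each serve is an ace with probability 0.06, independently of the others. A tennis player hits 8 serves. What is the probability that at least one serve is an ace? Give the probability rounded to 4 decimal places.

P(at least one) = 1 − P(none) = 1 − (1 − 0.06)^8
= 1 − 0.609569 = 0.390431

0.3904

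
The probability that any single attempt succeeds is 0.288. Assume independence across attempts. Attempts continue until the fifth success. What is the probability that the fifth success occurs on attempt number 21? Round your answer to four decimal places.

0.0419

Y = trial on which the fifth success occurs; negative binomial, r=5, p=0.288.
P(Y=21) = C(20,4) · p^5 · (1−p)^16
= 4845 · 0.0019814 · 0.0043619 = 0.041873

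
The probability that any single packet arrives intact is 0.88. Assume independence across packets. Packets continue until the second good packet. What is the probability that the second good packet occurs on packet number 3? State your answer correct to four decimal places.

Y = trial on which the second success occurs; negative binomial, r=2, p=0.88.
P(Y=3) = C(2,1) · p^2 · (1−p)^1
= 2 · 0.7744 · 0.12 = 0.185856

0.1859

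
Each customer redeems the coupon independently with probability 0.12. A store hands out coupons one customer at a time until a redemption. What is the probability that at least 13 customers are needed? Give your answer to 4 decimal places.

0.2157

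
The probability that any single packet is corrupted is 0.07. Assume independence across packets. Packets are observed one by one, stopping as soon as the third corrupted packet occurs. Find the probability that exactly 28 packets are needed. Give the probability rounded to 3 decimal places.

0.020

Y = trial on which the third success occurs; negative binomial, r=3, p=0.07.
P(Y=28) = C(27,2) · p^3 · (1−p)^25
= 351 · 0.000343 · 0.16296 = 0.01962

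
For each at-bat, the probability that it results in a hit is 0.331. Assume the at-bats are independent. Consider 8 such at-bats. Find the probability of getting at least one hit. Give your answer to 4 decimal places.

P(at least one) = 1 − P(none) = 1 − (1 − 0.331)^8
= 1 − 0.040124 = 0.959876

0.9599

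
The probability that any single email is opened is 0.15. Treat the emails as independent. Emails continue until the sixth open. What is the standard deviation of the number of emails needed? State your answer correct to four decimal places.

15.0555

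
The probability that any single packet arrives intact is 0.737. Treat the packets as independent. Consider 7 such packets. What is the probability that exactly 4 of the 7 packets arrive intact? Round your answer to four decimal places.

0.1878

X ~ Binomial(n=7, p=0.737).
P(X=4) = C(7,4) · p^4 · (1−p)^3
= 35 · 0.29503 · 0.018191 = 0.187847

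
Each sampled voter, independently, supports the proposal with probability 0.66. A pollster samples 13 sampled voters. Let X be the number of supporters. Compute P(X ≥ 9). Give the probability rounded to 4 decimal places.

0.5314

X ~ Binomial(13, 0.66); P(X ≥ 9) = Σ C(13,k) p^k (1−p)^(13−k) over k:
  k=9: C(13,9)·0.66^9·0.34^4 = 0.227048
  k=10: C(13,10)·0.66^10·0.34^3 = 0.176296
  k=11: C(13,11)·0.66^11·0.34^2 = 0.093333
  k=12: C(13,12)·0.66^12·0.34^1 = 0.030196
  k=13: C(13,13)·0.66^13·0.34^0 = 0.004509
Total = 0.531382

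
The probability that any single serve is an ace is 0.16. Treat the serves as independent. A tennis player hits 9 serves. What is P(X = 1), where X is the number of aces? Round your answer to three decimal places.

0.357

X ~ Binomial(n=9, p=0.16).
P(X=1) = C(9,1) · p^1 · (1−p)^8
= 9 · 0.16 · 0.24788 = 0.35694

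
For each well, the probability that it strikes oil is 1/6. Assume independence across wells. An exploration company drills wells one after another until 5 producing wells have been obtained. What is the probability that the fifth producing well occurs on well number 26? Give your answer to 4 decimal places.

0.0354

Y = trial on which the fifth success occurs; negative binomial, r=5, p=0.166667.
P(Y=26) = C(25,4) · p^5 · (1−p)^21
= 12650 · 0.0001286 · 0.021737 = 0.035361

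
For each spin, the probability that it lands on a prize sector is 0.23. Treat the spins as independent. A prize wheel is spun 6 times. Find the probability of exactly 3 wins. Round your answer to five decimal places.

X ~ Binomial(n=6, p=0.23).
P(X=3) = C(6,3) · p^3 · (1−p)^3
= 20 · 0.012167 · 0.45653 = 0.1110927

0.11109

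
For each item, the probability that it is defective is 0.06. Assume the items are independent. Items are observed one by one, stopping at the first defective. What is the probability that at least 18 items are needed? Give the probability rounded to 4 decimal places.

Y = number of items to the first success; geometric, p = 0.06.
P(Y > 17) = P(first 17 all fail) = (1−p)^17 = 0.349280

0.3493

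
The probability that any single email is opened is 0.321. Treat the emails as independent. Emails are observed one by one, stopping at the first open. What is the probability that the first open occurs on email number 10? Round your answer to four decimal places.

Geometric (trials to first success), p = 0.321.
P(Y = 10) = (1−p)^9 · p = 0.030678 · 0.321 = 0.009848

0.0098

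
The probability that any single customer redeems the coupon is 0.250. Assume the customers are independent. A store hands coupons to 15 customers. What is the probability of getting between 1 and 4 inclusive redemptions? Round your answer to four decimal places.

X ~ Binomial(15, 0.25); P(1 ≤ X ≤ 4) = Σ C(15,k) p^k (1−p)^(15−k) over k:
  k=1: C(15,1)·0.25^1·0.75^14 = 0.066817
  k=2: C(15,2)·0.25^2·0.75^13 = 0.155907
  k=3: C(15,3)·0.25^3·0.75^12 = 0.225199
  k=4: C(15,4)·0.25^4·0.75^11 = 0.225199
Total = 0.673122

0.6731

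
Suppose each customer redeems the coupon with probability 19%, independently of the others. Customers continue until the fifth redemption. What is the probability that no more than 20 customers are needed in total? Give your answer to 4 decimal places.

0.3271

Finishing within 20 customers ⇔ at least 5 successes in the first 20. With X ~ Binomial(20, 0.19), P(Y ≤ 20) = 1 − P(X ≤ 4).
  k=0: C(20,0)·0.19^0·0.81^20 = 0.014781
  k=1: C(20,1)·0.19^1·0.81^19 = 0.069342
  k=2: C(20,2)·0.19^2·0.81^18 = 0.154522
  k=3: C(20,3)·0.19^3·0.81^17 = 0.217476
  k=4: C(20,4)·0.19^4·0.81^16 = 0.216805
1 − 0.672926 = 0.327074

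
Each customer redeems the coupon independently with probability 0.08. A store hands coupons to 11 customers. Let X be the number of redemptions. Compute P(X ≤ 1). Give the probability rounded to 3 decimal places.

0.782

X ~ Binomial(11, 0.08); P(X ≤ 1) = Σ C(11,k) p^k (1−p)^(11−k) over k:
  k=0: C(11,0)·0.08^0·0.92^11 = 0.39964
  k=1: C(11,1)·0.08^1·0.92^10 = 0.38226
Total = 0.78190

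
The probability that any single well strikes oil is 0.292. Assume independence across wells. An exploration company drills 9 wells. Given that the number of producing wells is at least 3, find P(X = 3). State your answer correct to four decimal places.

0.5108

X ~ Binomial(9, 0.292). Want P(X=3 | X≥3) = P(X=3) / P(X≥3).
P(X=3) = C(9,3)·0.292^3·0.708^6 = 0.263407
P(X≥3) = 1 − 0.044699 − 0.165917 − 0.273717 = 0.515667
Ratio = 0.263407 / 0.515667 = 0.510808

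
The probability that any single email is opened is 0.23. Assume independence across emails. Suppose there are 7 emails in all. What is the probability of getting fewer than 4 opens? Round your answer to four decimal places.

0.9464

X ~ Binomial(7, 0.23); P(X ≤ 3) = Σ C(7,k) p^k (1−p)^(7−k) over k:
  k=0: C(7,0)·0.23^0·0.77^7 = 0.160485
  k=1: C(7,1)·0.23^1·0.77^6 = 0.335560
  k=2: C(7,2)·0.23^2·0.77^5 = 0.300697
  k=3: C(7,3)·0.23^3·0.77^4 = 0.149697
Total = 0.946439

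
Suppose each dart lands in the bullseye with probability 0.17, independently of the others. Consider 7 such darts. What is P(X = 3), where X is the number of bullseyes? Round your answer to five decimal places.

0.08161

X ~ Binomial(n=7, p=0.17).
P(X=3) = C(7,3) · p^3 · (1−p)^4
= 35 · 0.004913 · 0.47458 = 0.0816070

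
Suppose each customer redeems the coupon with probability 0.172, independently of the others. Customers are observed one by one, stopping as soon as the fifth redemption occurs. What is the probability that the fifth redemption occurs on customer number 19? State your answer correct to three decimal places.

0.033

Y = trial on which the fifth success occurs; negative binomial, r=5, p=0.172.
P(Y=19) = C(18,4) · p^5 · (1−p)^14
= 3060 · 0.00015054 · 0.071191 = 0.03279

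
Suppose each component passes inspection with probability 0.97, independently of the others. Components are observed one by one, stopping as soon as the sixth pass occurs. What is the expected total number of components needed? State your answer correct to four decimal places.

6.1856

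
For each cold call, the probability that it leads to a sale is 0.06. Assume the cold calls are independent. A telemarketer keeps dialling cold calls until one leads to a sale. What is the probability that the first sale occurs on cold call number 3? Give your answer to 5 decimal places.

0.05302

Geometric (trials to first success), p = 0.06.
P(Y = 3) = (1−p)^2 · p = 0.8836 · 0.06 = 0.0530160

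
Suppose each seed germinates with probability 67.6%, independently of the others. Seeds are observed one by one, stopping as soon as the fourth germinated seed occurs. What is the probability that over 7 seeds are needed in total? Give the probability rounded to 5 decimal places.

0.15926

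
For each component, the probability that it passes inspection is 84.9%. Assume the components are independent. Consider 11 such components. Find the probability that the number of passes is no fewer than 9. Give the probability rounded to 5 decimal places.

X ~ Binomial(11, 0.849); P(X ≥ 9) = Σ C(11,k) p^k (1−p)^(11−k) over k:
  k=9: C(11,9)·0.849^9·0.151^2 = 0.2873994
  k=10: C(11,10)·0.849^10·0.151^1 = 0.3231815
  k=11: C(11,11)·0.849^11·0.151^0 = 0.1651903
Total = 0.7757712

0.77577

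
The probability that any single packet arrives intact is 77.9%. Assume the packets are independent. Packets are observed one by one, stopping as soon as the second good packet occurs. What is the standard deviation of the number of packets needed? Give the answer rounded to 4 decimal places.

Y = total packets until the second success; negative binomial with r=2, p=0.779.
SD(Y) = √[r(1−p)/p²] = √(0.728362) = 0.853441

0.8534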